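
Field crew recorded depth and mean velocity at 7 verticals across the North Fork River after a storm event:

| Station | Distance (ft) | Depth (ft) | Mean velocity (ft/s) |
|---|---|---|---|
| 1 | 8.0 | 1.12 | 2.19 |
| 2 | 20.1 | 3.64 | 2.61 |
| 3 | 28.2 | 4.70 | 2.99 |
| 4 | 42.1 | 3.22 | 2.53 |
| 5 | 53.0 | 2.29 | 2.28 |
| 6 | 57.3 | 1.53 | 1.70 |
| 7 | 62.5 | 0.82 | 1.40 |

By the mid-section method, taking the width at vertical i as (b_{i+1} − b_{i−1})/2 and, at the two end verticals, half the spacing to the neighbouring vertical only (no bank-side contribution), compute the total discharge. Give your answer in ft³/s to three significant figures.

421 ft³/s

w_1 = (20.1 − 8.0)/2 = 6.05 ft; q_1 = 2.19 × 1.12 × 6.05 = 14.84 ft³/s
w_2 = (28.2 − 8.0)/2 = 10.1 ft; q_2 = 2.61 × 3.64 × 10.1 = 95.95 ft³/s
w_3 = (42.1 − 20.1)/2 = 11 ft; q_3 = 2.99 × 4.70 × 11 = 154.6 ft³/s
w_4 = (53.0 − 28.2)/2 = 12.4 ft; q_4 = 2.53 × 3.22 × 12.4 = 101.0 ft³/s
w_5 = (57.3 − 42.1)/2 = 7.6 ft; q_5 = 2.28 × 2.29 × 7.6 = 39.68 ft³/s
w_6 = (62.5 − 53.0)/2 = 4.75 ft; q_6 = 1.70 × 1.53 × 4.75 = 12.35 ft³/s
w_7 = (62.5 − 57.3)/2 = 2.6 ft; q_7 = 1.40 × 0.82 × 2.6 = 2.985 ft³/s
Q = Σ qᵢ = 421.4 ft³/s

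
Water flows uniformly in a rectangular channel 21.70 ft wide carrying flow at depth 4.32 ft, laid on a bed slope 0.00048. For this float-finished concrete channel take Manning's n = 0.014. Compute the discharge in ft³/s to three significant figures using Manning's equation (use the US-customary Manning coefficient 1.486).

A = b·y = 21.70 × 4.32 = 93.74 ft²
P = b + 2y = 21.70 + 2×4.32 = 30.34 ft
R = A/P = 93.74/30.34 = 3.090 ft
Q = (1.486/n)·A·R^(2/3)·S^(1/2) = (1.486/0.014) × 93.74 × 3.090^(2/3) × 0.00048^(1/2) = 462.5 ft³/s

462 ft³/s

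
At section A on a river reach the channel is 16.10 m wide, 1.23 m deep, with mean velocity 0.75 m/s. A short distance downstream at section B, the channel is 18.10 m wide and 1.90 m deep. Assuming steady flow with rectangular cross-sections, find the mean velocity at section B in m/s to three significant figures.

0.432 m/s

Q = A₁V₁ = (16.10×1.23) × 0.75 = 14.85 m³/s
A₂ = 18.10 × 1.90 = 34.39 m²
V₂ = Q/A₂ = 14.85/34.39 = 0.4319 m/s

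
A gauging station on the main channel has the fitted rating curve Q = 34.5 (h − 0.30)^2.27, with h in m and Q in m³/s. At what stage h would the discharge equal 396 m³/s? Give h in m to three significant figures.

3.23 m

h − h₀ = (Q/C)^(1/b) = (396/34.5)^(1/2.27) = 2.930 m
h = 0.30 + 2.930 = 3.230 m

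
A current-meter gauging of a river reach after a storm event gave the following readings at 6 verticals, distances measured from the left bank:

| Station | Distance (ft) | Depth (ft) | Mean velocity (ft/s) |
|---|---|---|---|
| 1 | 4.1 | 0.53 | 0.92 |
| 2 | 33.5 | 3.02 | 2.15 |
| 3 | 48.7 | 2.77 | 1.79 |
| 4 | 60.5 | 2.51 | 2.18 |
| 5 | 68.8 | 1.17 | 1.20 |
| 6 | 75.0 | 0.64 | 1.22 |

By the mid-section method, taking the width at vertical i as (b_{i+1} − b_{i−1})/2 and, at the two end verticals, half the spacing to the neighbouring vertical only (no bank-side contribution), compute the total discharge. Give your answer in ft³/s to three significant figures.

286 ft³/s

w_1 = (33.5 − 4.1)/2 = 14.7 ft; q_1 = 0.92 × 0.53 × 14.7 = 7.168 ft³/s
w_2 = (48.7 − 4.1)/2 = 22.3 ft; q_2 = 2.15 × 3.02 × 22.3 = 144.8 ft³/s
w_3 = (60.5 − 33.5)/2 = 13.5 ft; q_3 = 1.79 × 2.77 × 13.5 = 66.94 ft³/s
w_4 = (68.8 − 48.7)/2 = 10.05 ft; q_4 = 2.18 × 2.51 × 10.05 = 54.99 ft³/s
w_5 = (75.0 − 60.5)/2 = 7.25 ft; q_5 = 1.20 × 1.17 × 7.25 = 10.18 ft³/s
w_6 = (75.0 − 68.8)/2 = 3.1 ft; q_6 = 1.22 × 0.64 × 3.1 = 2.420 ft³/s
Q = Σ qᵢ = 286.5 ft³/s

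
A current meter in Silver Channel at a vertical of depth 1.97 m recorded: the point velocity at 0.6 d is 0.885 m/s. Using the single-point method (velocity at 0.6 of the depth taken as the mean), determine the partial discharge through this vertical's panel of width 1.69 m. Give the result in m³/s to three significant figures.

v̄ = v₀.₆ = 0.885 m/s
q = v̄ × d × w = 0.8850 × 1.97 × 1.69 = 2.946 m³/s

2.95 m³/s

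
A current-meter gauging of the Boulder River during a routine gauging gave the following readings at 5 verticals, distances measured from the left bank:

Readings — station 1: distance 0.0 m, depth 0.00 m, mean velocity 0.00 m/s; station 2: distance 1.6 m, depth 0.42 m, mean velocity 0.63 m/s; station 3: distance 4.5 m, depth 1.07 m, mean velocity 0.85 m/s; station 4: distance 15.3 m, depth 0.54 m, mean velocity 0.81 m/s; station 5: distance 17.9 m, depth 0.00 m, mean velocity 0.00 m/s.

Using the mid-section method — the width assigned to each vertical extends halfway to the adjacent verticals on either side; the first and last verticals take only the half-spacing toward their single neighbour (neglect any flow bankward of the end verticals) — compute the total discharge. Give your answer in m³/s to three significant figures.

9.76 m³/s

w_2 = (4.5 − 0.0)/2 = 2.25 m; q_2 = 0.63 × 0.42 × 2.25 = 0.5954 m³/s
w_3 = (15.3 − 1.6)/2 = 6.85 m; q_3 = 0.85 × 1.07 × 6.85 = 6.230 m³/s
w_4 = (17.9 − 4.5)/2 = 6.7 m; q_4 = 0.81 × 0.54 × 6.7 = 2.931 m³/s
Stations 1, 5 contribute zero (depth or velocity is 0).
Q = Σ qᵢ = 9.756 m³/s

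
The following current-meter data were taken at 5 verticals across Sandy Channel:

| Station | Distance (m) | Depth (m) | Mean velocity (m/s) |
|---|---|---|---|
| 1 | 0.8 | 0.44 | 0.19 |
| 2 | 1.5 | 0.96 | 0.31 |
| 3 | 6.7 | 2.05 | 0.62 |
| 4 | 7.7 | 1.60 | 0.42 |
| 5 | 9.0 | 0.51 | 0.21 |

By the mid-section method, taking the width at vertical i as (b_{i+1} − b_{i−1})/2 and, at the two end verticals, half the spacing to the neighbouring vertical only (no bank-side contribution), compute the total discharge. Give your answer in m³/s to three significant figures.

5.69 m³/s

w_1 = (1.5 − 0.8)/2 = 0.35 m; q_1 = 0.19 × 0.44 × 0.35 = 0.02926 m³/s
w_2 = (6.7 − 0.8)/2 = 2.95 m; q_2 = 0.31 × 0.96 × 2.95 = 0.8779 m³/s
w_3 = (7.7 − 1.5)/2 = 3.1 m; q_3 = 0.62 × 2.05 × 3.1 = 3.940 m³/s
w_4 = (9.0 − 6.7)/2 = 1.15 m; q_4 = 0.42 × 1.60 × 1.15 = 0.7728 m³/s
w_5 = (9.0 − 7.7)/2 = 0.65 m; q_5 = 0.21 × 0.51 × 0.65 = 0.06962 m³/s
Q = Σ qᵢ = 5.690 m³/s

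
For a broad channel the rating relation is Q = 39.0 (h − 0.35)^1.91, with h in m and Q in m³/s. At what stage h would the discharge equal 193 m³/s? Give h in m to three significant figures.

2.66 m

h − h₀ = (Q/C)^(1/b) = (193/39.0)^(1/1.91) = 2.310 m
h = 0.35 + 2.310 = 2.660 m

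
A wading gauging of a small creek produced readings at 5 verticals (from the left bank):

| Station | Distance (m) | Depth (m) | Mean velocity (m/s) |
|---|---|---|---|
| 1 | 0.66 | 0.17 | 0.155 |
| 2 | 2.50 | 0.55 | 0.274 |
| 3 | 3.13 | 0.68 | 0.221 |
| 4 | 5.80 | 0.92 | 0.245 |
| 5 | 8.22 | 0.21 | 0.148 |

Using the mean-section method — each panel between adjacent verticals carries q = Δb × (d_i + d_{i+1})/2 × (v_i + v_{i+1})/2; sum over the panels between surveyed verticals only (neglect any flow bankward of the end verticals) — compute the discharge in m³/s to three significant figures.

Panel 1-2: Δb = 1.84 m, d̄ = (0.17+0.55)/2 = 0.36, v̄ = (0.155+0.274)/2 = 0.2145 → q = 1.84×0.36×0.2145 = 0.1421 m³/s
Panel 2-3: Δb = 0.63 m, d̄ = (0.55+0.68)/2 = 0.615, v̄ = (0.274+0.221)/2 = 0.2475 → q = 0.63×0.615×0.2475 = 0.09589 m³/s
Panel 3-4: Δb = 2.67 m, d̄ = (0.68+0.92)/2 = 0.8, v̄ = (0.221+0.245)/2 = 0.233 → q = 2.67×0.8×0.233 = 0.4977 m³/s
Panel 4-5: Δb = 2.42 m, d̄ = (0.92+0.21)/2 = 0.565, v̄ = (0.245+0.148)/2 = 0.1965 → q = 2.42×0.565×0.1965 = 0.2687 m³/s
Q = Σ q = 1.004 m³/s

1.00 m³/s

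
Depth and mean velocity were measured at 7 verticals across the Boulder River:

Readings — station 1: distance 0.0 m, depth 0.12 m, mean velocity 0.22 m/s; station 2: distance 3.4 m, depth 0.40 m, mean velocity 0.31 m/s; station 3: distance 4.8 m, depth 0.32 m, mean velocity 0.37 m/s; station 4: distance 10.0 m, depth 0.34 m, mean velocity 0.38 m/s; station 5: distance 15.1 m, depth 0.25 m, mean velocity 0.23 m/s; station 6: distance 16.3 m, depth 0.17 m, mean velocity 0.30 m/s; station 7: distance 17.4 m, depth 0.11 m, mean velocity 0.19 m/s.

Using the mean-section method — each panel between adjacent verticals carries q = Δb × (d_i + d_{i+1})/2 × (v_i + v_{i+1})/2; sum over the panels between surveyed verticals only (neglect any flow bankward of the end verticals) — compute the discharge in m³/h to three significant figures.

5810 m³/h

Panel 1-2: Δb = 3.4 m, d̄ = (0.12+0.40)/2 = 0.26, v̄ = (0.22+0.31)/2 = 0.265 → q = 3.4×0.26×0.265 = 0.2343 m³/s
Panel 2-3: Δb = 1.4 m, d̄ = (0.40+0.32)/2 = 0.36, v̄ = (0.31+0.37)/2 = 0.34 → q = 1.4×0.36×0.34 = 0.1714 m³/s
Panel 3-4: Δb = 5.2 m, d̄ = (0.32+0.34)/2 = 0.33, v̄ = (0.37+0.38)/2 = 0.375 → q = 5.2×0.33×0.375 = 0.6435 m³/s
Panel 4-5: Δb = 5.1 m, d̄ = (0.34+0.25)/2 = 0.295, v̄ = (0.38+0.23)/2 = 0.305 → q = 5.1×0.295×0.305 = 0.4589 m³/s
Panel 5-6: Δb = 1.2 m, d̄ = (0.25+0.17)/2 = 0.21, v̄ = (0.23+0.30)/2 = 0.265 → q = 1.2×0.21×0.265 = 0.06678 m³/s
Panel 6-7: Δb = 1.1 m, d̄ = (0.17+0.11)/2 = 0.14, v̄ = (0.30+0.19)/2 = 0.245 → q = 1.1×0.14×0.245 = 0.03773 m³/s
Q = Σ q = 1.613 m³/s
= 1.613 × 3600 = 5805 m³/h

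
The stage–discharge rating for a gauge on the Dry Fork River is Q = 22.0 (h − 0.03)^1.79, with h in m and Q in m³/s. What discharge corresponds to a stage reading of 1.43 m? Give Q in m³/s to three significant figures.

40.2 m³/s

Q = 22.0 × (1.43 − 0.03)^1.79 = 22.0 × 1.4^1.79 = 40.18 m³/s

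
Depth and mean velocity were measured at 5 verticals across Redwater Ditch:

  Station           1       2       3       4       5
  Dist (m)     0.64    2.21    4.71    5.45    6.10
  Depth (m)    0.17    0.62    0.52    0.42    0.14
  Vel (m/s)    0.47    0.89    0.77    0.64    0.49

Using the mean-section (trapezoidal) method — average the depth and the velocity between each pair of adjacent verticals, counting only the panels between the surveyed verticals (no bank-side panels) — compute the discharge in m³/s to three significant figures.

1.95 m³/s

Panel 1-2: Δb = 1.57 m, d̄ = (0.17+0.62)/2 = 0.395, v̄ = (0.47+0.89)/2 = 0.68 → q = 1.57×0.395×0.68 = 0.4217 m³/s
Panel 2-3: Δb = 2.5 m, d̄ = (0.62+0.52)/2 = 0.57, v̄ = (0.89+0.77)/2 = 0.83 → q = 2.5×0.57×0.83 = 1.183 m³/s
Panel 3-4: Δb = 0.74 m, d̄ = (0.52+0.42)/2 = 0.47, v̄ = (0.77+0.64)/2 = 0.705 → q = 0.74×0.47×0.705 = 0.2452 m³/s
Panel 4-5: Δb = 0.65 m, d̄ = (0.42+0.14)/2 = 0.28, v̄ = (0.64+0.49)/2 = 0.565 → q = 0.65×0.28×0.565 = 0.1028 m³/s
Q = Σ q = 1.952 m³/s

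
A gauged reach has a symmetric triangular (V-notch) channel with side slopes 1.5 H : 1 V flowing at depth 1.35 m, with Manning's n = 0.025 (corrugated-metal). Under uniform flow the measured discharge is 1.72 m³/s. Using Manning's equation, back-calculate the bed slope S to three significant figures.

A = z·y² = 1.5×1.35² = 2.734 m²
P = 2y√(1+z²) = 2×1.35×√(1+1.5²) = 4.867 m
R = A/P = 2.734/4.867 = 0.5616 m
S = (Q·n / (1·A·R^(2/3)))² = (1.72×0.025 / (1×2.734×0.6807))² = 0.0005339

0.000534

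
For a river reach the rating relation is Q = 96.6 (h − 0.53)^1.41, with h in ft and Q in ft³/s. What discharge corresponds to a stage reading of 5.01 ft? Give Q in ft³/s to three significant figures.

800 ft³/s

Q = 96.6 × (5.01 − 0.53)^1.41 = 96.6 × 4.48^1.41 = 800.3 ft³/s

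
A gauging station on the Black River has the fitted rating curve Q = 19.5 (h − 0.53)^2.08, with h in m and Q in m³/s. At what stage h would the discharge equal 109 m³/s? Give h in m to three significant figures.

h − h₀ = (Q/C)^(1/b) = (109/19.5)^(1/2.08) = 2.287 m
h = 0.53 + 2.287 = 2.817 m

2.82 m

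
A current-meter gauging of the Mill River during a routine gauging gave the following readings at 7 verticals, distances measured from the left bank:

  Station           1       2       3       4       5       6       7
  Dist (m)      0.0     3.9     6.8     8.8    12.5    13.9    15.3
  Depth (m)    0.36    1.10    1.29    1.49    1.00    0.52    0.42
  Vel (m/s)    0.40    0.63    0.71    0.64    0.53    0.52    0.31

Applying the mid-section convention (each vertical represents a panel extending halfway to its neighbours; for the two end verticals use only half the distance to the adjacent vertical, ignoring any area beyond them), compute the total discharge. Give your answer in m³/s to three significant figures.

w_1 = (3.9 − 0.0)/2 = 1.95 m; q_1 = 0.40 × 0.36 × 1.95 = 0.2808 m³/s
w_2 = (6.8 − 0.0)/2 = 3.4 m; q_2 = 0.63 × 1.10 × 3.4 = 2.356 m³/s
w_3 = (8.8 − 3.9)/2 = 2.45 m; q_3 = 0.71 × 1.29 × 2.45 = 2.244 m³/s
w_4 = (12.5 − 6.8)/2 = 2.85 m; q_4 = 0.64 × 1.49 × 2.85 = 2.718 m³/s
w_5 = (13.9 − 8.8)/2 = 2.55 m; q_5 = 0.53 × 1.00 × 2.55 = 1.352 m³/s
w_6 = (15.3 − 12.5)/2 = 1.4 m; q_6 = 0.52 × 0.52 × 1.4 = 0.3786 m³/s
w_7 = (15.3 − 13.9)/2 = 0.7 m; q_7 = 0.31 × 0.42 × 0.7 = 0.09114 m³/s
Q = Σ qᵢ = 9.420 m³/s

9.42 m³/s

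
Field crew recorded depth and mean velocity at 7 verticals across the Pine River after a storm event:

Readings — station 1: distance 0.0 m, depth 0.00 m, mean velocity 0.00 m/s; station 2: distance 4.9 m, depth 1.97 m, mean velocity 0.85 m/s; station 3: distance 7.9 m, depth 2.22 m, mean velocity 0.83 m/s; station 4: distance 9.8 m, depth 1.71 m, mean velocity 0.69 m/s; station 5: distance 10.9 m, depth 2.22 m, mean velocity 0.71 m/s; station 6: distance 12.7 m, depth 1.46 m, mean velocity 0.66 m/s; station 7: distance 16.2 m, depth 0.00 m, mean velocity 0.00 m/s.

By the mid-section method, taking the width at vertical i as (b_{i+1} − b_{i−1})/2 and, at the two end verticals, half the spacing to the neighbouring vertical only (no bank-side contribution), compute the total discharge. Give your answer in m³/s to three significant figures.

w_2 = (7.9 − 0.0)/2 = 3.95 m; q_2 = 0.85 × 1.97 × 3.95 = 6.614 m³/s
w_3 = (9.8 − 4.9)/2 = 2.45 m; q_3 = 0.83 × 2.22 × 2.45 = 4.514 m³/s
w_4 = (10.9 − 7.9)/2 = 1.5 m; q_4 = 0.69 × 1.71 × 1.5 = 1.770 m³/s
w_5 = (12.7 − 9.8)/2 = 1.45 m; q_5 = 0.71 × 2.22 × 1.45 = 2.285 m³/s
w_6 = (16.2 − 10.9)/2 = 2.65 m; q_6 = 0.66 × 1.46 × 2.65 = 2.554 m³/s
Stations 1, 7 contribute zero (depth or velocity is 0).
Q = Σ qᵢ = 17.74 m³/s

17.7 m³/s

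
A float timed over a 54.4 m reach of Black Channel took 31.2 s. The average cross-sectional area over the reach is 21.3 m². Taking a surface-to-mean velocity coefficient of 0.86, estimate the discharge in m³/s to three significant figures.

v_surface = L / t̄ = 54.4 / 31.2 = 1.744 m/s
v_mean = 0.86 × 1.744 = 1.499 m/s
Q = A × v_mean = 21.3 × 1.499 = 31.94 m³/s

31.9 m³/s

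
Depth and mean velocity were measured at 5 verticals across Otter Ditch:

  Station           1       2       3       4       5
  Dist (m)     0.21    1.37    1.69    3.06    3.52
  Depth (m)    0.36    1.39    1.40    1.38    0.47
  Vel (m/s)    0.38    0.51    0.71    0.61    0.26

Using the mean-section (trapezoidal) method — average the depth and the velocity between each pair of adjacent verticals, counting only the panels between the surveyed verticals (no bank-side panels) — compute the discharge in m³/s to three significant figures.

Panel 1-2: Δb = 1.16 m, d̄ = (0.36+1.39)/2 = 0.875, v̄ = (0.38+0.51)/2 = 0.445 → q = 1.16×0.875×0.445 = 0.4517 m³/s
Panel 2-3: Δb = 0.32 m, d̄ = (1.39+1.40)/2 = 1.395, v̄ = (0.51+0.71)/2 = 0.61 → q = 0.32×1.395×0.61 = 0.2723 m³/s
Panel 3-4: Δb = 1.37 m, d̄ = (1.40+1.38)/2 = 1.39, v̄ = (0.71+0.61)/2 = 0.66 → q = 1.37×1.39×0.66 = 1.257 m³/s
Panel 4-5: Δb = 0.46 m, d̄ = (1.38+0.47)/2 = 0.925, v̄ = (0.61+0.26)/2 = 0.435 → q = 0.46×0.925×0.435 = 0.1851 m³/s
Q = Σ q = 2.166 m³/s

2.17 m³/s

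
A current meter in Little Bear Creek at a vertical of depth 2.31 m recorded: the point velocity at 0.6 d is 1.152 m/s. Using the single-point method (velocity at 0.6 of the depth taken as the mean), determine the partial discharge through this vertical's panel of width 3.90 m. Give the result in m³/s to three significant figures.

10.4 m³/s

v̄ = v₀.₆ = 1.152 m/s
q = v̄ × d × w = 1.152 × 2.31 × 3.90 = 10.38 m³/s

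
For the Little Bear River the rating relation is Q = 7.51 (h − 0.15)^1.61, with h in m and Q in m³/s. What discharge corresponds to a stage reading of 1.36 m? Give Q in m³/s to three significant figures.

Q = 7.51 × (1.36 − 0.15)^1.61 = 7.51 × 1.21^1.61 = 10.21 m³/s

10.2 m³/s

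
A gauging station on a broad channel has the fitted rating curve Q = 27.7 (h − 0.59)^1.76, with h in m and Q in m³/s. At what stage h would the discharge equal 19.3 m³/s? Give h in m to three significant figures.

h − h₀ = (Q/C)^(1/b) = (19.3/27.7)^(1/1.76) = 0.8144 m
h = 0.59 + 0.8144 = 1.404 m

1.40 m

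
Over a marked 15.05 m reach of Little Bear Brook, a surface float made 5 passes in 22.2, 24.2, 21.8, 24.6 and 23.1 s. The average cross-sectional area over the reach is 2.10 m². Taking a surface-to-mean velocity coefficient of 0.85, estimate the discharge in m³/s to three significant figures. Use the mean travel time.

t̄ = (22.2 + 24.2 + 21.8 + 24.6 + 23.1) / 5 = 23.18 s
v_surface = L / t̄ = 15.05 / 23.18 = 0.6493 m/s
v_mean = 0.85 × 0.6493 = 0.5519 m/s
Q = A × v_mean = 2.10 × 0.5519 = 1.159 m³/s

1.16 m³/s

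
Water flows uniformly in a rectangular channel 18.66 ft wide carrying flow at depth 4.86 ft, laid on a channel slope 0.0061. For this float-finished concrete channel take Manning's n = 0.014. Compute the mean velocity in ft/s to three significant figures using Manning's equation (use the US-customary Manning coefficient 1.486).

18.0 ft/s

A = b·y = 18.66 × 4.86 = 90.69 ft²
P = b + 2y = 18.66 + 2×4.86 = 28.38 ft
R = A/P = 90.69/28.38 = 3.195 ft
Q = (1.486/n)·A·R^(2/3)·S^(1/2) = (1.486/0.014) × 90.69 × 3.195^(2/3) × 0.0061^(1/2) = 1631 ft³/s
V = Q/A = 1631/90.69 = 17.99 ft/s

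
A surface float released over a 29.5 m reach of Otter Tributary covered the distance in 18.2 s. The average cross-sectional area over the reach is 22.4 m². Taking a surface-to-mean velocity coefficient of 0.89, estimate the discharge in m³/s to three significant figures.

v_surface = L / t̄ = 29.5 / 18.2 = 1.621 m/s
v_mean = 0.89 × 1.621 = 1.443 m/s
Q = A × v_mean = 22.4 × 1.443 = 32.31 m³/s

32.3 m³/s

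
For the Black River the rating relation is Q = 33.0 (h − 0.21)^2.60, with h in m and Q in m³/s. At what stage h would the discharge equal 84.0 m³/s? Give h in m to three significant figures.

h − h₀ = (Q/C)^(1/b) = (84.0/33.0)^(1/2.60) = 1.432 m
h = 0.21 + 1.432 = 1.642 m

1.64 m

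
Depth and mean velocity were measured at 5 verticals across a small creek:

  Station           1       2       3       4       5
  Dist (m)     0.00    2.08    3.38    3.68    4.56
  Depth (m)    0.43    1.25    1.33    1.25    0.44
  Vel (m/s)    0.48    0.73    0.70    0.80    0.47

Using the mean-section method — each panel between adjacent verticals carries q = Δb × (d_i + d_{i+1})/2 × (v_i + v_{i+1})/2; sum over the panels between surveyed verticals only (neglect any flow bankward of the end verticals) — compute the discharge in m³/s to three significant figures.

Panel 1-2: Δb = 2.08 m, d̄ = (0.43+1.25)/2 = 0.84, v̄ = (0.48+0.73)/2 = 0.605 → q = 2.08×0.84×0.605 = 1.057 m³/s
Panel 2-3: Δb = 1.3 m, d̄ = (1.25+1.33)/2 = 1.29, v̄ = (0.73+0.70)/2 = 0.715 → q = 1.3×1.29×0.715 = 1.199 m³/s
Panel 3-4: Δb = 0.3 m, d̄ = (1.33+1.25)/2 = 1.29, v̄ = (0.70+0.80)/2 = 0.75 → q = 0.3×1.29×0.75 = 0.2903 m³/s
Panel 4-5: Δb = 0.88 m, d̄ = (1.25+0.44)/2 = 0.845, v̄ = (0.80+0.47)/2 = 0.635 → q = 0.88×0.845×0.635 = 0.4722 m³/s
Q = Σ q = 3.019 m³/s

3.02 m³/s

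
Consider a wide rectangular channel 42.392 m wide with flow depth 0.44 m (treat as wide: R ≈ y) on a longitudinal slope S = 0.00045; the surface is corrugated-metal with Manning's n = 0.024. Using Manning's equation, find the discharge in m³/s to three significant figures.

9.54 m³/s

A = b·y = 42.392 × 0.44 = 18.65 m²
Wide channel: R ≈ y = 0.44 m
Q = (1/n)·A·R^(2/3)·S^(1/2) = (1/0.024) × 18.65 × 0.4400^(2/3) × 0.00045^(1/2) = 9.537 m³/s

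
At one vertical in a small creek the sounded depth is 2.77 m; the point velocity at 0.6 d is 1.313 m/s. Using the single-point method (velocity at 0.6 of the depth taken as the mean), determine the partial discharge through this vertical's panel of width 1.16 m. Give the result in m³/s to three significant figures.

4.22 m³/s

v̄ = v₀.₆ = 1.313 m/s
q = v̄ × d × w = 1.313 × 2.77 × 1.16 = 4.219 m³/s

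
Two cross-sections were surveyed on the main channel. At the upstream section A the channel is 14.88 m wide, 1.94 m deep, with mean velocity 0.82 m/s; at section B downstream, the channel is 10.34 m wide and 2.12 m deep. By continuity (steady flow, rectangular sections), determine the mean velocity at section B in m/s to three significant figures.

1.08 m/s

Q = A₁V₁ = (14.88×1.94) × 0.82 = 23.67 m³/s
A₂ = 10.34 × 2.12 = 21.92 m²
V₂ = Q/A₂ = 23.67/21.92 = 1.080 m/s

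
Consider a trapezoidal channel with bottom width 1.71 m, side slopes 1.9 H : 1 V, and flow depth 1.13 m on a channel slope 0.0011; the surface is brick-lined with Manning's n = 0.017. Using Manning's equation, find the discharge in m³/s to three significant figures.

A = (b + z·y)·y = (1.71 + 1.9×1.13)×1.13 = 4.358 m²
P = b + 2y√(1+z²) = 1.71 + 2×1.13×√(1+1.9²) = 6.562 m
R = A/P = 4.358/6.562 = 0.6641 m
Q = (1/n)·A·R^(2/3)·S^(1/2) = (1/0.017) × 4.358 × 0.6641^(2/3) × 0.0011^(1/2) = 6.473 m³/s

6.47 m³/s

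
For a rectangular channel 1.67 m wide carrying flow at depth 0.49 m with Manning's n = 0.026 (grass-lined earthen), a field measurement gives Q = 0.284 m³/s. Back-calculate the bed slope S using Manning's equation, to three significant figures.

A = b·y = 1.67 × 0.49 = 0.8183 m²
P = b + 2y = 1.67 + 2×0.49 = 2.650 m
R = A/P = 0.8183/2.650 = 0.3088 m
S = (Q·n / (1·A·R^(2/3)))² = (0.284×0.026 / (1×0.8183×0.4569))² = 0.0003901

0.000390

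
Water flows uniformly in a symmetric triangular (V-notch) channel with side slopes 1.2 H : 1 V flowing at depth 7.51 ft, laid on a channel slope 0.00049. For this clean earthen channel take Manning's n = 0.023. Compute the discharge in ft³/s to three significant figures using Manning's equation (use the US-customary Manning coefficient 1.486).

A = z·y² = 1.2×7.51² = 67.68 ft²
P = 2y√(1+z²) = 2×7.51×√(1+1.2²) = 23.46 ft
R = A/P = 67.68/23.46 = 2.885 ft
Q = (1.486/n)·A·R^(2/3)·S^(1/2) = (1.486/0.023) × 67.68 × 2.885^(2/3) × 0.00049^(1/2) = 196.1 ft³/s

196 ft³/s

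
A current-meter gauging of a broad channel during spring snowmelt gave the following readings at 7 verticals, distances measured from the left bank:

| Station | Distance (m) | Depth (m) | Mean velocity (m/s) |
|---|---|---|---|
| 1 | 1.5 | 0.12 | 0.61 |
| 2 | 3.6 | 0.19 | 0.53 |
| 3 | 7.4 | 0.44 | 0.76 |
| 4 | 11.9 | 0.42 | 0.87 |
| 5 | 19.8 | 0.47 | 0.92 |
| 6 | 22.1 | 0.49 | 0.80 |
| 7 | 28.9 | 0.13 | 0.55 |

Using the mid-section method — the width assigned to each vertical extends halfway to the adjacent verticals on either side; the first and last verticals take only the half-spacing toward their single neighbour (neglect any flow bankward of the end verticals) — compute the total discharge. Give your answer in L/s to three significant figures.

w_1 = (3.6 − 1.5)/2 = 1.05 m; q_1 = 0.61 × 0.12 × 1.05 = 0.07686 m³/s
w_2 = (7.4 − 1.5)/2 = 2.95 m; q_2 = 0.53 × 0.19 × 2.95 = 0.2971 m³/s
w_3 = (11.9 − 3.6)/2 = 4.15 m; q_3 = 0.76 × 0.44 × 4.15 = 1.388 m³/s
w_4 = (19.8 − 7.4)/2 = 6.2 m; q_4 = 0.87 × 0.42 × 6.2 = 2.265 m³/s
w_5 = (22.1 − 11.9)/2 = 5.1 m; q_5 = 0.92 × 0.47 × 5.1 = 2.205 m³/s
w_6 = (28.9 − 19.8)/2 = 4.55 m; q_6 = 0.80 × 0.49 × 4.55 = 1.784 m³/s
w_7 = (28.9 − 22.1)/2 = 3.4 m; q_7 = 0.55 × 0.13 × 3.4 = 0.2431 m³/s
Q = Σ qᵢ = 8.259 m³/s
= 8.259 × 1000 = 8259 L/s

8260 L/s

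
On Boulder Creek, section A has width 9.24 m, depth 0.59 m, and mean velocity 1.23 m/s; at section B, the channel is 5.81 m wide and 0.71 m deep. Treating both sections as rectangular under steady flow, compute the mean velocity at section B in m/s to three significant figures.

1.63 m/s

Q = A₁V₁ = (9.24×0.59) × 1.23 = 6.705 m³/s
A₂ = 5.81 × 0.71 = 4.125 m²
V₂ = Q/A₂ = 6.705/4.125 = 1.626 m/s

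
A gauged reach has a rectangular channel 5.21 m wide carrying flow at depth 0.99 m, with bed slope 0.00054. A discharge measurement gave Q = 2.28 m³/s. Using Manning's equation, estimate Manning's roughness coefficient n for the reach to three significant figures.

A = b·y = 5.21 × 0.99 = 5.158 m²
P = b + 2y = 5.21 + 2×0.99 = 7.190 m
R = A/P = 5.158/7.190 = 0.7174 m
n = (1/Q)·A·R^(2/3)·S^(1/2) = (1/2.28) × 5.158 × 0.8014 × 0.02324 = 0.04213

0.0421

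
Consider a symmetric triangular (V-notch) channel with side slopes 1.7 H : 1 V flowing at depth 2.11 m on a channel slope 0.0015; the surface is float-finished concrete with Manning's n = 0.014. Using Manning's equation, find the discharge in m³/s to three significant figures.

A = z·y² = 1.7×2.11² = 7.569 m²
P = 2y√(1+z²) = 2×2.11×√(1+1.7²) = 8.323 m
R = A/P = 7.569/8.323 = 0.9093 m
Q = (1/n)·A·R^(2/3)·S^(1/2) = (1/0.014) × 7.569 × 0.9093^(2/3) × 0.0015^(1/2) = 19.65 m³/s

19.7 m³/s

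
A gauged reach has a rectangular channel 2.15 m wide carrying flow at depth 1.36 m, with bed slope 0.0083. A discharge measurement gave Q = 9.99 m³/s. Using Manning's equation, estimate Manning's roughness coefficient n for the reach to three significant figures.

A = b·y = 2.15 × 1.36 = 2.924 m²
P = b + 2y = 2.15 + 2×1.36 = 4.870 m
R = A/P = 2.924/4.870 = 0.6004 m
n = (1/Q)·A·R^(2/3)·S^(1/2) = (1/9.99) × 2.924 × 0.7117 × 0.09110 = 0.01898

0.0190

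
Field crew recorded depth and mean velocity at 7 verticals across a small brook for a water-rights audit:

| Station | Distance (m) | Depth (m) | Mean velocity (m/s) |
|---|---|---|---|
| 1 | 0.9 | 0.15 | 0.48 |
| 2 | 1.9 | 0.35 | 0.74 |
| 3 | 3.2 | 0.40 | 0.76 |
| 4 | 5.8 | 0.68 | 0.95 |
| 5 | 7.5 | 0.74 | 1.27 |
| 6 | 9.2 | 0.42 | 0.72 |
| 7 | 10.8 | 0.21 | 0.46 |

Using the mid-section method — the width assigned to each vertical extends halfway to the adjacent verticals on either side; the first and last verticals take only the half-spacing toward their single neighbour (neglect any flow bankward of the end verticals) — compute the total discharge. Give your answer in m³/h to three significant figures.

w_1 = (1.9 − 0.9)/2 = 0.5 m; q_1 = 0.48 × 0.15 × 0.5 = 0.03600 m³/s
w_2 = (3.2 − 0.9)/2 = 1.15 m; q_2 = 0.74 × 0.35 × 1.15 = 0.2979 m³/s
w_3 = (5.8 − 1.9)/2 = 1.95 m; q_3 = 0.76 × 0.40 × 1.95 = 0.5928 m³/s
w_4 = (7.5 − 3.2)/2 = 2.15 m; q_4 = 0.95 × 0.68 × 2.15 = 1.389 m³/s
w_5 = (9.2 − 5.8)/2 = 1.7 m; q_5 = 1.27 × 0.74 × 1.7 = 1.598 m³/s
w_6 = (10.8 − 7.5)/2 = 1.65 m; q_6 = 0.72 × 0.42 × 1.65 = 0.4990 m³/s
w_7 = (10.8 − 9.2)/2 = 0.8 m; q_7 = 0.46 × 0.21 × 0.8 = 0.07728 m³/s
Q = Σ qᵢ = 4.489 m³/s
= 4.489 × 3600 = 16160 m³/h

16200 m³/h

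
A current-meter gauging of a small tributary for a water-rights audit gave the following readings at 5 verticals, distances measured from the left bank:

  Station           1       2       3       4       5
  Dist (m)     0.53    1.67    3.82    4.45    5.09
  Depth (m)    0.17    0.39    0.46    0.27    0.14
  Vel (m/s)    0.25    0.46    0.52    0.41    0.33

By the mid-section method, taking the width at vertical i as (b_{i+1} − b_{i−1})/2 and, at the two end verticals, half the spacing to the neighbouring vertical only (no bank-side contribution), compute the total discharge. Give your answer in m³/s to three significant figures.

0.737 m³/s

w_1 = (1.67 − 0.53)/2 = 0.57 m; q_1 = 0.25 × 0.17 × 0.57 = 0.02423 m³/s
w_2 = (3.82 − 0.53)/2 = 1.645 m; q_2 = 0.46 × 0.39 × 1.645 = 0.2951 m³/s
w_3 = (4.45 − 1.67)/2 = 1.39 m; q_3 = 0.52 × 0.46 × 1.39 = 0.3325 m³/s
w_4 = (5.09 − 3.82)/2 = 0.635 m; q_4 = 0.41 × 0.27 × 0.635 = 0.07029 m³/s
w_5 = (5.09 − 4.45)/2 = 0.32 m; q_5 = 0.33 × 0.14 × 0.32 = 0.01478 m³/s
Q = Σ qᵢ = 0.7369 m³/s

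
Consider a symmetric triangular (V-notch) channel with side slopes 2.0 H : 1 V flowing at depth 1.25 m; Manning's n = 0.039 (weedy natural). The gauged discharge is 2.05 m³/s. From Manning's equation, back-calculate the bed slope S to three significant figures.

A = z·y² = 2.0×1.25² = 3.125 m²
P = 2y√(1+z²) = 2×1.25×√(1+2.0²) = 5.590 m
R = A/P = 3.125/5.590 = 0.5590 m
S = (Q·n / (1·A·R^(2/3)))² = (2.05×0.039 / (1×3.125×0.6786))² = 0.001421

0.00142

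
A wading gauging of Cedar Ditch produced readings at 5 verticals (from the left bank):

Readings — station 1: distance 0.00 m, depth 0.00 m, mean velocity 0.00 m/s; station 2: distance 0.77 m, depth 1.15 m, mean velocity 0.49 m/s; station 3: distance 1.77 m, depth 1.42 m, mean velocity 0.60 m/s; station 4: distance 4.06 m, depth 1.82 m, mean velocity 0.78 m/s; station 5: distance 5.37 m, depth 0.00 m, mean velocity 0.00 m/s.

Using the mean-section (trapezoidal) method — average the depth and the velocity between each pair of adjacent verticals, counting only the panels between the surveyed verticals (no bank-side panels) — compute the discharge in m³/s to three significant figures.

3.83 m³/s

Panel 1-2: Δb = 0.77 m, d̄ = (0.00+1.15)/2 = 0.575, v̄ = (0.00+0.49)/2 = 0.245 → q = 0.77×0.575×0.245 = 0.1085 m³/s
Panel 2-3: Δb = 1 m, d̄ = (1.15+1.42)/2 = 1.285, v̄ = (0.49+0.60)/2 = 0.545 → q = 1×1.285×0.545 = 0.7003 m³/s
Panel 3-4: Δb = 2.29 m, d̄ = (1.42+1.82)/2 = 1.62, v̄ = (0.60+0.78)/2 = 0.69 → q = 2.29×1.62×0.69 = 2.560 m³/s
Panel 4-5: Δb = 1.31 m, d̄ = (1.82+0.00)/2 = 0.91, v̄ = (0.78+0.00)/2 = 0.39 → q = 1.31×0.91×0.39 = 0.4649 m³/s
Q = Σ q = 3.833 m³/s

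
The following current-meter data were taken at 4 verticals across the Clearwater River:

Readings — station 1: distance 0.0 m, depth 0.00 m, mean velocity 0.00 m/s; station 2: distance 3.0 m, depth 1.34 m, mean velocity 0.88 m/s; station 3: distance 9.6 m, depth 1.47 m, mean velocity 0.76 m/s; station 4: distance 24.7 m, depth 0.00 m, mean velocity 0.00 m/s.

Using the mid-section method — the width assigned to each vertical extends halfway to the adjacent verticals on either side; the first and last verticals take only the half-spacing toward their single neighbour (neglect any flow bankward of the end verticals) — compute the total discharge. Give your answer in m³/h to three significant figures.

w_2 = (9.6 − 0.0)/2 = 4.8 m; q_2 = 0.88 × 1.34 × 4.8 = 5.660 m³/s
w_3 = (24.7 − 3.0)/2 = 10.85 m; q_3 = 0.76 × 1.47 × 10.85 = 12.12 m³/s
Stations 1, 4 contribute zero (depth or velocity is 0).
Q = Σ qᵢ = 17.78 m³/s
= 17.78 × 3600 = 64010 m³/h

64000 m³/h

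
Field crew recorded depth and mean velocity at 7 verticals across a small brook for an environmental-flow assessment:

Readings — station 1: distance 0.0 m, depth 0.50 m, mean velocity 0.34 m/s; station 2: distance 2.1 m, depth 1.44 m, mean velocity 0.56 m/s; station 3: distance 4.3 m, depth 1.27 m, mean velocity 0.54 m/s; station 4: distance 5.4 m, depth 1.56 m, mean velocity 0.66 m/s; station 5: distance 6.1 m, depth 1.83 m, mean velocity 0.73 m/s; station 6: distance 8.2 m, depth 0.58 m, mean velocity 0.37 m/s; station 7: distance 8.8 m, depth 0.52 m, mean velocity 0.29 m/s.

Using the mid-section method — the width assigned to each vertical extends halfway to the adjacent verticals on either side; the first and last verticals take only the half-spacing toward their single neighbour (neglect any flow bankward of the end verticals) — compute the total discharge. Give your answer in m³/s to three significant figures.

w_1 = (2.1 − 0.0)/2 = 1.05 m; q_1 = 0.34 × 0.50 × 1.05 = 0.1785 m³/s
w_2 = (4.3 − 0.0)/2 = 2.15 m; q_2 = 0.56 × 1.44 × 2.15 = 1.734 m³/s
w_3 = (5.4 − 2.1)/2 = 1.65 m; q_3 = 0.54 × 1.27 × 1.65 = 1.132 m³/s
w_4 = (6.1 − 4.3)/2 = 0.9 m; q_4 = 0.66 × 1.56 × 0.9 = 0.9266 m³/s
w_5 = (8.2 − 5.4)/2 = 1.4 m; q_5 = 0.73 × 1.83 × 1.4 = 1.870 m³/s
w_6 = (8.8 − 6.1)/2 = 1.35 m; q_6 = 0.37 × 0.58 × 1.35 = 0.2897 m³/s
w_7 = (8.8 − 8.2)/2 = 0.3 m; q_7 = 0.29 × 0.52 × 0.3 = 0.04524 m³/s
Q = Σ qᵢ = 6.176 m³/s

6.18 m³/s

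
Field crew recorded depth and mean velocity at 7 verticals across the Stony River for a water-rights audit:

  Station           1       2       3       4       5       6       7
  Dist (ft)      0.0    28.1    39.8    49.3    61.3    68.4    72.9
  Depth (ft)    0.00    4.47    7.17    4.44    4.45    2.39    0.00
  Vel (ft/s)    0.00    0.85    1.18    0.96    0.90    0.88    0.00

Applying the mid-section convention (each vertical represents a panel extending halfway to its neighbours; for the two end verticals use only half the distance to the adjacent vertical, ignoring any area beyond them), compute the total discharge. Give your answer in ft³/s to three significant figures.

w_2 = (39.8 − 0.0)/2 = 19.9 ft; q_2 = 0.85 × 4.47 × 19.9 = 75.61 ft³/s
w_3 = (49.3 − 28.1)/2 = 10.6 ft; q_3 = 1.18 × 7.17 × 10.6 = 89.68 ft³/s
w_4 = (61.3 − 39.8)/2 = 10.75 ft; q_4 = 0.96 × 4.44 × 10.75 = 45.82 ft³/s
w_5 = (68.4 − 49.3)/2 = 9.55 ft; q_5 = 0.90 × 4.45 × 9.55 = 38.25 ft³/s
w_6 = (72.9 − 61.3)/2 = 5.8 ft; q_6 = 0.88 × 2.39 × 5.8 = 12.20 ft³/s
Stations 1, 7 contribute zero (depth or velocity is 0).
Q = Σ qᵢ = 261.6 ft³/s

262 ft³/s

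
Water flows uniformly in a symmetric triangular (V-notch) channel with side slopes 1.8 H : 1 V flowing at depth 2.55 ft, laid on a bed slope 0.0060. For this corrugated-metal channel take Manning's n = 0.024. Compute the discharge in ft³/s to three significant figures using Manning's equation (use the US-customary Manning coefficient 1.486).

60.3 ft³/s

A = z·y² = 1.8×2.55² = 11.70 ft²
P = 2y√(1+z²) = 2×2.55×√(1+1.8²) = 10.50 ft
R = A/P = 11.70/10.50 = 1.115 ft
Q = (1.486/n)·A·R^(2/3)·S^(1/2) = (1.486/0.024) × 11.70 × 1.115^(2/3) × 0.0060^(1/2) = 60.34 ft³/s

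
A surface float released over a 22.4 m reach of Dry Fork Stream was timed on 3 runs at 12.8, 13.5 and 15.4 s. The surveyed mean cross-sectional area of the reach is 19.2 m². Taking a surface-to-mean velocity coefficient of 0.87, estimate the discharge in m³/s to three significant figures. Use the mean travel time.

t̄ = (12.8 + 13.5 + 15.4) / 3 = 13.9 s
v_surface = L / t̄ = 22.4 / 13.9 = 1.612 m/s
v_mean = 0.87 × 1.612 = 1.402 m/s
Q = A × v_mean = 19.2 × 1.402 = 26.92 m³/s

26.9 m³/s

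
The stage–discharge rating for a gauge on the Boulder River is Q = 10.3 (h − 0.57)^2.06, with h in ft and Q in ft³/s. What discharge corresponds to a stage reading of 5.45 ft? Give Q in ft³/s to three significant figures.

270 ft³/s

Q = 10.3 × (5.45 − 0.57)^2.06 = 10.3 × 4.88^2.06 = 269.8 ft³/s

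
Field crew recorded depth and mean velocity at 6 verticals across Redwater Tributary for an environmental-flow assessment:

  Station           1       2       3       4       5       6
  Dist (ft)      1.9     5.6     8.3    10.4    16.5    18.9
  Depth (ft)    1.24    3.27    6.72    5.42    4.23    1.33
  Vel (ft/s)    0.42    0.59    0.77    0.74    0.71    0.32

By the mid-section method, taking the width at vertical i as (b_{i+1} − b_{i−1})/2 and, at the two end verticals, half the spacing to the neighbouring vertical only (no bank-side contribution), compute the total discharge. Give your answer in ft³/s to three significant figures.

w_1 = (5.6 − 1.9)/2 = 1.85 ft; q_1 = 0.42 × 1.24 × 1.85 = 0.9635 ft³/s
w_2 = (8.3 − 1.9)/2 = 3.2 ft; q_2 = 0.59 × 3.27 × 3.2 = 6.174 ft³/s
w_3 = (10.4 − 5.6)/2 = 2.4 ft; q_3 = 0.77 × 6.72 × 2.4 = 12.42 ft³/s
w_4 = (16.5 − 8.3)/2 = 4.1 ft; q_4 = 0.74 × 5.42 × 4.1 = 16.44 ft³/s
w_5 = (18.9 − 10.4)/2 = 4.25 ft; q_5 = 0.71 × 4.23 × 4.25 = 12.76 ft³/s
w_6 = (18.9 − 16.5)/2 = 1.2 ft; q_6 = 0.32 × 1.33 × 1.2 = 0.5107 ft³/s
Q = Σ qᵢ = 49.27 ft³/s

49.3 ft³/s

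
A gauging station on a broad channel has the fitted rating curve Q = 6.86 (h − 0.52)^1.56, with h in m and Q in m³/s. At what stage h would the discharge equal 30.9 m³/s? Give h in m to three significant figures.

3.14 m

h − h₀ = (Q/C)^(1/b) = (30.9/6.86)^(1/1.56) = 2.624 m
h = 0.52 + 2.624 = 3.144 m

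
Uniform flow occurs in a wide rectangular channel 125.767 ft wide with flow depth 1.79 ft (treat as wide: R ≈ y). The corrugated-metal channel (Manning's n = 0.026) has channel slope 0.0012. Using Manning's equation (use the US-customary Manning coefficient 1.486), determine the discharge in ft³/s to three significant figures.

A = b·y = 125.767 × 1.79 = 225.1 ft²
Wide channel: R ≈ y = 1.79 ft
Q = (1.486/n)·A·R^(2/3)·S^(1/2) = (1.486/0.026) × 225.1 × 1.790^(2/3) × 0.0012^(1/2) = 657.1 ft³/s

657 ft³/s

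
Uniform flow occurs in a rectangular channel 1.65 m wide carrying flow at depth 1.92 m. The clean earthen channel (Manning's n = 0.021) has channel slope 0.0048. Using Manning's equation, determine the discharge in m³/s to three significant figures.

7.24 m³/s

A = b·y = 1.65 × 1.92 = 3.168 m²
P = b + 2y = 1.65 + 2×1.92 = 5.490 m
R = A/P = 3.168/5.490 = 0.5770 m
Q = (1/n)·A·R^(2/3)·S^(1/2) = (1/0.021) × 3.168 × 0.5770^(2/3) × 0.0048^(1/2) = 7.244 m³/s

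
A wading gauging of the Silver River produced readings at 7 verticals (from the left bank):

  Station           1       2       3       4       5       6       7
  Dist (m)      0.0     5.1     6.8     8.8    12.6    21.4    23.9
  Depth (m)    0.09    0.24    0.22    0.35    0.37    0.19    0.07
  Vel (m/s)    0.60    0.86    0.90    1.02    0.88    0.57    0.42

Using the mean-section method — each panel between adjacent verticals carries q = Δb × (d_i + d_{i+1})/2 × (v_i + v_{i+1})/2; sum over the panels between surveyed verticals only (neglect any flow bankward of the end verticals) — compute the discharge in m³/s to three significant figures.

4.75 m³/s

Panel 1-2: Δb = 5.1 m, d̄ = (0.09+0.24)/2 = 0.165, v̄ = (0.60+0.86)/2 = 0.73 → q = 5.1×0.165×0.73 = 0.6143 m³/s
Panel 2-3: Δb = 1.7 m, d̄ = (0.24+0.22)/2 = 0.23, v̄ = (0.86+0.90)/2 = 0.88 → q = 1.7×0.23×0.88 = 0.3441 m³/s
Panel 3-4: Δb = 2 m, d̄ = (0.22+0.35)/2 = 0.285, v̄ = (0.90+1.02)/2 = 0.96 → q = 2×0.285×0.96 = 0.5472 m³/s
Panel 4-5: Δb = 3.8 m, d̄ = (0.35+0.37)/2 = 0.36, v̄ = (1.02+0.88)/2 = 0.95 → q = 3.8×0.36×0.95 = 1.300 m³/s
Panel 5-6: Δb = 8.8 m, d̄ = (0.37+0.19)/2 = 0.28, v̄ = (0.88+0.57)/2 = 0.725 → q = 8.8×0.28×0.725 = 1.786 m³/s
Panel 6-7: Δb = 2.5 m, d̄ = (0.19+0.07)/2 = 0.13, v̄ = (0.57+0.42)/2 = 0.495 → q = 2.5×0.13×0.495 = 0.1609 m³/s
Q = Σ q = 4.752 m³/s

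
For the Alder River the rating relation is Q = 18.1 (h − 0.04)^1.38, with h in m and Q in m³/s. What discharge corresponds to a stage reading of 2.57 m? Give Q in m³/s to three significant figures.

65.2 m³/s

Q = 18.1 × (2.57 − 0.04)^1.38 = 18.1 × 2.53^1.38 = 65.16 m³/s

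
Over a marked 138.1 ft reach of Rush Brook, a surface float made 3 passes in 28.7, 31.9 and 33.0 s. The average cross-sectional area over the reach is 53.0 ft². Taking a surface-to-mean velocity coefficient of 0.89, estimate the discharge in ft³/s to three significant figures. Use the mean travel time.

209 ft³/s

t̄ = (28.7 + 31.9 + 33.0) / 3 = 31.2 s
v_surface = L / t̄ = 138.1 / 31.2 = 4.426 ft/s
v_mean = 0.89 × 4.426 = 3.939 ft/s
Q = A × v_mean = 53.0 × 3.939 = 208.8 ft³/s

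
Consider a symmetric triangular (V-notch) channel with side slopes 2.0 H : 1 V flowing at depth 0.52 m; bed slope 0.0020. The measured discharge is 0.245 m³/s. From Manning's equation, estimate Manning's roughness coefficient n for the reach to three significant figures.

A = z·y² = 2.0×0.52² = 0.5408 m²
P = 2y√(1+z²) = 2×0.52×√(1+2.0²) = 2.326 m
R = A/P = 0.5408/2.326 = 0.2326 m
n = (1/Q)·A·R^(2/3)·S^(1/2) = (1/0.245) × 0.5408 × 0.3782 × 0.04472 = 0.03733

0.0373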